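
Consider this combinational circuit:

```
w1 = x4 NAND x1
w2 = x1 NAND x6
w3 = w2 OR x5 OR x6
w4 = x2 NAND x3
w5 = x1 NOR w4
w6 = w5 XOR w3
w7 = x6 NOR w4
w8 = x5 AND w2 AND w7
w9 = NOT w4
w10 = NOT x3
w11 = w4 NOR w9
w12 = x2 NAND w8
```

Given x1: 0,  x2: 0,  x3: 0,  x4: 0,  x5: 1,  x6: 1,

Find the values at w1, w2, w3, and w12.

w1 = x4 NAND x1 = 0 NAND 0 = 1
w2 = x1 NAND x6 = 0 NAND 1 = 1
w3 = w2 OR x5 OR x6 = 1 OR 1 OR 1 = 1
w4 = x2 NAND x3 = 0 NAND 0 = 1
w7 = x6 NOR w4 = 1 NOR 1 = 0
w8 = x5 AND w2 AND w7 = 1 AND 1 AND 0 = 0
w12 = x2 NAND w8 = 0 NAND 0 = 1

w1 = 1; w2 = 1; w3 = 1; w12 = 1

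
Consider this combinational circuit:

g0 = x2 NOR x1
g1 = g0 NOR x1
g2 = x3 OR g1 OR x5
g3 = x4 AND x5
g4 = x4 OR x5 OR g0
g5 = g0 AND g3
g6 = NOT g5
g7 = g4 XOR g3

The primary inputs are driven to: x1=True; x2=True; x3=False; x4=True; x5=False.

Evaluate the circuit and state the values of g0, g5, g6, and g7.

g0 = False; g5 = False; g6 = True; g7 = True

g0 = x2 NOR x1 = True NOR True = False
g3 = x4 AND x5 = True AND False = False
g4 = x4 OR x5 OR g0 = True OR False OR False = True
g5 = g0 AND g3 = False AND False = False
g6 = NOT g5 = NOT False = True
g7 = g4 XOR g3 = True XOR False = True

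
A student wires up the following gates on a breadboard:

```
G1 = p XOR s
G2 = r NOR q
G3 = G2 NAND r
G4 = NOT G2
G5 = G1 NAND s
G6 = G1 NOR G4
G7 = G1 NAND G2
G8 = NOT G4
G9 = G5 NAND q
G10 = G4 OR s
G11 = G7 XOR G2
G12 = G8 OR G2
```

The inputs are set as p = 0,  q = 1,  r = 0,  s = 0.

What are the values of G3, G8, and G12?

G3 = 1, G8 = 0, G12 = 0

G2 = r NOR q = 0 NOR 1 = 0
G3 = G2 NAND r = 0 NAND 0 = 1
G4 = NOT G2 = NOT 0 = 1
G8 = NOT G4 = NOT 1 = 0
G12 = G8 OR G2 = 0 OR 0 = 0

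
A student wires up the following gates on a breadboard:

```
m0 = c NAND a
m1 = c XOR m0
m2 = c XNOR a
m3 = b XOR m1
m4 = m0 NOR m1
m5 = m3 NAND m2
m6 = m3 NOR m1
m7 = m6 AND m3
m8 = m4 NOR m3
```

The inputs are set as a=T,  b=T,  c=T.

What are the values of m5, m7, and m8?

m5 = T; m7 = F; m8 = T

m0 = c NAND a = T NAND T = F
m1 = c XOR m0 = T XOR F = T
m2 = c XNOR a = T XNOR T = T
m3 = b XOR m1 = T XOR T = F
m4 = m0 NOR m1 = F NOR T = F
m5 = m3 NAND m2 = F NAND T = T
m6 = m3 NOR m1 = F NOR T = F
m7 = m6 AND m3 = F AND F = F
m8 = m4 NOR m3 = F NOR F = T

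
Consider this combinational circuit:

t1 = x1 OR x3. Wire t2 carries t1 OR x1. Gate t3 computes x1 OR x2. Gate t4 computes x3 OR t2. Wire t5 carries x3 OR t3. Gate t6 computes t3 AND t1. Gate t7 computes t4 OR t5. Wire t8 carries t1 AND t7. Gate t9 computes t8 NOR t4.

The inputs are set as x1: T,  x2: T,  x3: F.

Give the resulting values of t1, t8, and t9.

t1 = x1 OR x3 = T OR F = T
t2 = t1 OR x1 = T OR T = T
t3 = x1 OR x2 = T OR T = T
t4 = x3 OR t2 = F OR T = T
t5 = x3 OR t3 = F OR T = T
t7 = t4 OR t5 = T OR T = T
t8 = t1 AND t7 = T AND T = T
t9 = t8 NOR t4 = T NOR T = F

t1 = T; t8 = T; t9 = F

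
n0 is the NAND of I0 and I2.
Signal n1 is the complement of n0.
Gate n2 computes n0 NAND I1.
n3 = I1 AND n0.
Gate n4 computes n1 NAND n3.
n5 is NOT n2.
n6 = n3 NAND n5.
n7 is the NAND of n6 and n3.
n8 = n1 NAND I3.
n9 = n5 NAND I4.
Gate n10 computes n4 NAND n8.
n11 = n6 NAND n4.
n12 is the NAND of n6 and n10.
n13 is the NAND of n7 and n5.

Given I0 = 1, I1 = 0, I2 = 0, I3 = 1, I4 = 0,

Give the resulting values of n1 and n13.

n0 = I0 NAND I2 = 1 NAND 0 = 1
n1 = NOT n0 = NOT 1 = 0
n2 = n0 NAND I1 = 1 NAND 0 = 1
n3 = I1 AND n0 = 0 AND 1 = 0
n5 = NOT n2 = NOT 1 = 0
n6 = n3 NAND n5 = 0 NAND 0 = 1
n7 = n6 NAND n3 = 1 NAND 0 = 1
n13 = n7 NAND n5 = 1 NAND 0 = 1

n1 = 0  n13 = 1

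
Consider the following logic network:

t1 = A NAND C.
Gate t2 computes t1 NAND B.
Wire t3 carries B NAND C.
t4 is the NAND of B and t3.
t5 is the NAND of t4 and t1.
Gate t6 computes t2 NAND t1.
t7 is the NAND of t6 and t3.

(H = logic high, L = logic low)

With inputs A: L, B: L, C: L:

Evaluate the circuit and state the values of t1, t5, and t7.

t1 = A NAND C = L NAND L = H
t2 = t1 NAND B = H NAND L = H
t3 = B NAND C = L NAND L = H
t4 = B NAND t3 = L NAND H = H
t5 = t4 NAND t1 = H NAND H = L
t6 = t2 NAND t1 = H NAND H = L
t7 = t6 NAND t3 = L NAND H = H

t1 = H, t5 = L, t7 = H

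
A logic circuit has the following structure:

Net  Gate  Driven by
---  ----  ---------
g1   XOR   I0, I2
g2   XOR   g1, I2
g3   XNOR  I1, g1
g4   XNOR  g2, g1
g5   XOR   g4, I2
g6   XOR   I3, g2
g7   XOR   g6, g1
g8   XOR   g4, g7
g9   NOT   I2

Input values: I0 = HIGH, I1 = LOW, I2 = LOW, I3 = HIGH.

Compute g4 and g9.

g1 = I0 XOR I2 = HIGH XOR LOW = HIGH
g2 = g1 XOR I2 = HIGH XOR LOW = HIGH
g4 = g2 XNOR g1 = HIGH XNOR HIGH = HIGH
g9 = NOT I2 = NOT LOW = HIGH

g4 = HIGH, g9 = HIGH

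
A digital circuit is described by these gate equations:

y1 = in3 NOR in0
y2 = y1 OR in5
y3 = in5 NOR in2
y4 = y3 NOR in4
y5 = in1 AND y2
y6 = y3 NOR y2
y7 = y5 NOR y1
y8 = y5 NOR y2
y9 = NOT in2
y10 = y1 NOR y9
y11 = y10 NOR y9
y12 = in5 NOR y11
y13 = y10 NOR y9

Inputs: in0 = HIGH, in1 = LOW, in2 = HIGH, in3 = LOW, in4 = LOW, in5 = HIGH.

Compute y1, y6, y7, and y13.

y1 = in3 NOR in0 = LOW NOR HIGH = LOW
y2 = y1 OR in5 = LOW OR HIGH = HIGH
y3 = in5 NOR in2 = HIGH NOR HIGH = LOW
y5 = in1 AND y2 = LOW AND HIGH = LOW
y6 = y3 NOR y2 = LOW NOR HIGH = LOW
y7 = y5 NOR y1 = LOW NOR LOW = HIGH
y9 = NOT in2 = NOT HIGH = LOW
y10 = y1 NOR y9 = LOW NOR LOW = HIGH
y13 = y10 NOR y9 = HIGH NOR LOW = LOW

y1 = LOW, y6 = LOW, y7 = HIGH, y13 = LOW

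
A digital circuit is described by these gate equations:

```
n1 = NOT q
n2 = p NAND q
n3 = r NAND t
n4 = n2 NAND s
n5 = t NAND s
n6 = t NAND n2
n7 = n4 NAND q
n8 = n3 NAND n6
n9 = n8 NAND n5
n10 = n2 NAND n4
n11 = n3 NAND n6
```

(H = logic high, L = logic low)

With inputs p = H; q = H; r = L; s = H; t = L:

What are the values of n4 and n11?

n2 = p NAND q = H NAND H = L
n3 = r NAND t = L NAND L = H
n4 = n2 NAND s = L NAND H = H
n6 = t NAND n2 = L NAND L = H
n11 = n3 NAND n6 = H NAND H = L

n4 = H, n11 = L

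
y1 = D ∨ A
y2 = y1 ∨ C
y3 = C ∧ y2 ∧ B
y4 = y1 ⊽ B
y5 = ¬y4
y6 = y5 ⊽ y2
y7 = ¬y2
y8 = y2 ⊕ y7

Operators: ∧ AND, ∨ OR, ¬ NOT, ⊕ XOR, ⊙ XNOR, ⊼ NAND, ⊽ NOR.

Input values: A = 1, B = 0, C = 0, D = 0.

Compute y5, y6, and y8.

y5 = 1, y6 = 0, y8 = 1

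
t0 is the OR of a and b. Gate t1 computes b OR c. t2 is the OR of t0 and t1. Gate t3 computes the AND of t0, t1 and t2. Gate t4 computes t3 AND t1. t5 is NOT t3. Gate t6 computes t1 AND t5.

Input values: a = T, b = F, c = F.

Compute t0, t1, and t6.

t0 = T  t1 = F  t6 = F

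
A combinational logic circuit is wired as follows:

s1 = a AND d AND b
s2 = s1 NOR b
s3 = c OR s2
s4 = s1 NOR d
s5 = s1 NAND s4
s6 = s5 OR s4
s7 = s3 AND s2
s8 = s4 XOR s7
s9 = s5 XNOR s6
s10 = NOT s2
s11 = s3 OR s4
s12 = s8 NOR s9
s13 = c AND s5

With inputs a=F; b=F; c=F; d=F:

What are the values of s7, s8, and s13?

s7 = T  s8 = F  s13 = F

s1 = a AND d AND b = F AND F AND F = F
s2 = s1 NOR b = F NOR F = T
s3 = c OR s2 = F OR T = T
s4 = s1 NOR d = F NOR F = T
s5 = s1 NAND s4 = F NAND T = T
s7 = s3 AND s2 = T AND T = T
s8 = s4 XOR s7 = T XOR T = F
s13 = c AND s5 = F AND T = F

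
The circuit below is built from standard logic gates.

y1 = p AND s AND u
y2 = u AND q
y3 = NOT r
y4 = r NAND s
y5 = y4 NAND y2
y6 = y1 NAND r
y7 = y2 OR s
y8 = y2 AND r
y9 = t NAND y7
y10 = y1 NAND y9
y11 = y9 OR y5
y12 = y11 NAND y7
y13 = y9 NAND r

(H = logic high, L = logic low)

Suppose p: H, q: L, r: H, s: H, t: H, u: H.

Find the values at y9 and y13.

y9 = L, y13 = H

y2 = u AND q = H AND L = L
y7 = y2 OR s = L OR H = H
y9 = t NAND y7 = H NAND H = L
y13 = y9 NAND r = L NAND H = H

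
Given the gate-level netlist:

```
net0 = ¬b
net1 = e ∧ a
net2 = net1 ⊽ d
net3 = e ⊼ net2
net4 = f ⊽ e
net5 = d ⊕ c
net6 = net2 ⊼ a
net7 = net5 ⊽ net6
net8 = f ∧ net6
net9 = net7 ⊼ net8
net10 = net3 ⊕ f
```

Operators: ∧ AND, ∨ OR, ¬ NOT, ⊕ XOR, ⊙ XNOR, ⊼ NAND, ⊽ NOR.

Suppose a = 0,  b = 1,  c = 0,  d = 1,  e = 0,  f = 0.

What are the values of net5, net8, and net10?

net5 = 1, net8 = 0, net10 = 1

net1 = e AND a = 0 AND 0 = 0
net2 = net1 NOR d = 0 NOR 1 = 0
net3 = e NAND net2 = 0 NAND 0 = 1
net5 = d XOR c = 1 XOR 0 = 1
net6 = net2 NAND a = 0 NAND 0 = 1
net8 = f AND net6 = 0 AND 1 = 0
net10 = net3 XOR f = 1 XOR 0 = 1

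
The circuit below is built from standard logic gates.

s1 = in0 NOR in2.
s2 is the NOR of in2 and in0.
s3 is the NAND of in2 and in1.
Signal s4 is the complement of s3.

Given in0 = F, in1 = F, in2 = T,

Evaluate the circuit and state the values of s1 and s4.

s1 = F; s4 = F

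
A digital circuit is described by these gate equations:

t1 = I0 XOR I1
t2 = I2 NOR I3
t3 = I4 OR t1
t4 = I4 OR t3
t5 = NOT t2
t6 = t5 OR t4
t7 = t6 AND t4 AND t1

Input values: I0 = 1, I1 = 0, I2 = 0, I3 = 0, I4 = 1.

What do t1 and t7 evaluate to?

t1 = I0 XOR I1 = 1 XOR 0 = 1
t2 = I2 NOR I3 = 0 NOR 0 = 1
t3 = I4 OR t1 = 1 OR 1 = 1
t4 = I4 OR t3 = 1 OR 1 = 1
t5 = NOT t2 = NOT 1 = 0
t6 = t5 OR t4 = 0 OR 1 = 1
t7 = t6 AND t4 AND t1 = 1 AND 1 AND 1 = 1

t1 = 1, t7 = 1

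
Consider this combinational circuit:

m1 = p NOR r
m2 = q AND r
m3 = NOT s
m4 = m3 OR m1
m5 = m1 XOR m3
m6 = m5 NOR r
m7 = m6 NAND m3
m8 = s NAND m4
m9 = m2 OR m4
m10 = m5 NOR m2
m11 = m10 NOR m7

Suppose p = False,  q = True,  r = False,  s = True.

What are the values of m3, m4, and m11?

m3 = False, m4 = True, m11 = False

m1 = p NOR r = False NOR False = True
m2 = q AND r = True AND False = False
m3 = NOT s = NOT True = False
m4 = m3 OR m1 = False OR True = True
m5 = m1 XOR m3 = True XOR False = True
m6 = m5 NOR r = True NOR False = False
m7 = m6 NAND m3 = False NAND False = True
m10 = m5 NOR m2 = True NOR False = False
m11 = m10 NOR m7 = False NOR True = False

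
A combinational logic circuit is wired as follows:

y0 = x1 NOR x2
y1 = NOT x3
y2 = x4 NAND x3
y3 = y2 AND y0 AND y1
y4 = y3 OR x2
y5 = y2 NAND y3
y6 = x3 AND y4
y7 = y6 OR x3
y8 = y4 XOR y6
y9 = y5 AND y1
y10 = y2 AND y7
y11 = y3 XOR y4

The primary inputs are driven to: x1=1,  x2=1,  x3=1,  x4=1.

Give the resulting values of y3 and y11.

y0 = x1 NOR x2 = 1 NOR 1 = 0
y1 = NOT x3 = NOT 1 = 0
y2 = x4 NAND x3 = 1 NAND 1 = 0
y3 = y2 AND y0 AND y1 = 0 AND 0 AND 0 = 0
y4 = y3 OR x2 = 0 OR 1 = 1
y11 = y3 XOR y4 = 0 XOR 1 = 1

y3 = 0, y11 = 1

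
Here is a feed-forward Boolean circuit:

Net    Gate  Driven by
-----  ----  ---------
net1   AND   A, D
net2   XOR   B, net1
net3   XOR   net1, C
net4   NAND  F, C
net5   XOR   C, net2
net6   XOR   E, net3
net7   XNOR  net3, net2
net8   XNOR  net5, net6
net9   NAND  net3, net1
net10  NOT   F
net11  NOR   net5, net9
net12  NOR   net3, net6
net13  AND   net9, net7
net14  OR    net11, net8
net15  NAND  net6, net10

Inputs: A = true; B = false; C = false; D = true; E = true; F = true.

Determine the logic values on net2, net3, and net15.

net2 = true, net3 = true, net15 = true

net1 = A AND D = true AND true = true
net2 = B XOR net1 = false XOR true = true
net3 = net1 XOR C = true XOR false = true
net6 = E XOR net3 = true XOR true = false
net10 = NOT F = NOT true = false
net15 = net6 NAND net10 = false NAND false = true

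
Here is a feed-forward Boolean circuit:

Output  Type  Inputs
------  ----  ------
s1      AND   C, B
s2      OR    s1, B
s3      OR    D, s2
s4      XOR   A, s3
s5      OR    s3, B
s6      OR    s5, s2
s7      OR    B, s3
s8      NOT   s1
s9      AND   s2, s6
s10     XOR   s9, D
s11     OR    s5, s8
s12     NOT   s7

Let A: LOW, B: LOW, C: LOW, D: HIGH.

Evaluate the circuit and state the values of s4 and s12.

s1 = C AND B = LOW AND LOW = LOW
s2 = s1 OR B = LOW OR LOW = LOW
s3 = D OR s2 = HIGH OR LOW = HIGH
s4 = A XOR s3 = LOW XOR HIGH = HIGH
s7 = B OR s3 = LOW OR HIGH = HIGH
s12 = NOT s7 = NOT HIGH = LOW

s4 = HIGH, s12 = LOW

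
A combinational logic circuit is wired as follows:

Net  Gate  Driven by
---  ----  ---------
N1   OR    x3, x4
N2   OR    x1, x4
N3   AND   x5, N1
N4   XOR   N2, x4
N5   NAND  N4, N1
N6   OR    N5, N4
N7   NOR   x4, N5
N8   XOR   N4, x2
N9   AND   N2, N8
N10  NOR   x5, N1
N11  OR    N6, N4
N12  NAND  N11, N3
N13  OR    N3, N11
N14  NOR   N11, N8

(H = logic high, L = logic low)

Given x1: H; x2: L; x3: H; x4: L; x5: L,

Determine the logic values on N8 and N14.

N8 = H  N14 = L

N1 = x3 OR x4 = H OR L = H
N2 = x1 OR x4 = H OR L = H
N4 = N2 XOR x4 = H XOR L = H
N5 = N4 NAND N1 = H NAND H = L
N6 = N5 OR N4 = L OR H = H
N8 = N4 XOR x2 = H XOR L = H
N11 = N6 OR N4 = H OR H = H
N14 = N11 NOR N8 = H NOR H = L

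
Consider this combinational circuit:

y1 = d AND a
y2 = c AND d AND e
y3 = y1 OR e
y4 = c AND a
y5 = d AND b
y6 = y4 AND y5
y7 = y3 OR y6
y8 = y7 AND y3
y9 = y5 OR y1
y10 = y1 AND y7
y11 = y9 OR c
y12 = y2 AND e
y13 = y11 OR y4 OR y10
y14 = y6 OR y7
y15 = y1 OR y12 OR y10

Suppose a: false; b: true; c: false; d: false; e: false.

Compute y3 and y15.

y3 = false, y15 = false

y1 = d AND a = false AND false = false
y2 = c AND d AND e = false AND false AND false = false
y3 = y1 OR e = false OR false = false
y4 = c AND a = false AND false = false
y5 = d AND b = false AND true = false
y6 = y4 AND y5 = false AND false = false
y7 = y3 OR y6 = false OR false = false
y10 = y1 AND y7 = false AND false = false
y12 = y2 AND e = false AND false = false
y15 = y1 OR y12 OR y10 = false OR false OR false = false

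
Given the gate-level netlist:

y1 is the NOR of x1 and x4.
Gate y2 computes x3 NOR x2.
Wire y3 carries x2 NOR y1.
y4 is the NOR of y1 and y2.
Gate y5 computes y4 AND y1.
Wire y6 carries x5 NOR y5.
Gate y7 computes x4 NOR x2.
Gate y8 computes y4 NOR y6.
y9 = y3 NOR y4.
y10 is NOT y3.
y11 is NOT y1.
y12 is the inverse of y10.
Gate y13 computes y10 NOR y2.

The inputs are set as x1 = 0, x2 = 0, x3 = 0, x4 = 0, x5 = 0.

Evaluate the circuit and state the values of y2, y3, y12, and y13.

y2 = 1, y3 = 0, y12 = 0, y13 = 0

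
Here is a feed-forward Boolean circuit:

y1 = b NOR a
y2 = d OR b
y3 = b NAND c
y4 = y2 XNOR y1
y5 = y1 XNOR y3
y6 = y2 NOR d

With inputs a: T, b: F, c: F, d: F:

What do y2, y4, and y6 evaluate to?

y2 = F, y4 = T, y6 = T

y1 = b NOR a = F NOR T = F
y2 = d OR b = F OR F = F
y4 = y2 XNOR y1 = F XNOR F = T
y6 = y2 NOR d = F NOR F = T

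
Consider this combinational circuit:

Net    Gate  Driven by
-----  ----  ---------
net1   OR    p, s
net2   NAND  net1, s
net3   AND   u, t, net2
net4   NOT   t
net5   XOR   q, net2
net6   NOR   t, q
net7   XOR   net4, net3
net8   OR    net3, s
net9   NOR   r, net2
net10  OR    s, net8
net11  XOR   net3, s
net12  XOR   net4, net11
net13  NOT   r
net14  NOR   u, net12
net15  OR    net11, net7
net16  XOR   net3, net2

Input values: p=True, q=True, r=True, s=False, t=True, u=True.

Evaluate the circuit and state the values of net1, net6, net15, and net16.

net1 = True, net6 = False, net15 = True, net16 = False

net1 = p OR s = True OR False = True
net2 = net1 NAND s = True NAND False = True
net3 = u AND t AND net2 = True AND True AND True = True
net4 = NOT t = NOT True = False
net6 = t NOR q = True NOR True = False
net7 = net4 XOR net3 = False XOR True = True
net11 = net3 XOR s = True XOR False = True
net15 = net11 OR net7 = True OR True = True
net16 = net3 XOR net2 = True XOR True = False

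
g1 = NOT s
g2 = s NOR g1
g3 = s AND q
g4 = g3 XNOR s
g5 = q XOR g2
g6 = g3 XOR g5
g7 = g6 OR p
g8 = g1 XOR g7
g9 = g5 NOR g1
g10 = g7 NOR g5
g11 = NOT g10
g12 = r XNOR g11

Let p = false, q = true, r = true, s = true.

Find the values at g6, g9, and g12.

g1 = NOT s = NOT true = false
g2 = s NOR g1 = true NOR false = false
g3 = s AND q = true AND true = true
g5 = q XOR g2 = true XOR false = true
g6 = g3 XOR g5 = true XOR true = false
g7 = g6 OR p = false OR false = false
g9 = g5 NOR g1 = true NOR false = false
g10 = g7 NOR g5 = false NOR true = false
g11 = NOT g10 = NOT false = true
g12 = r XNOR g11 = true XNOR true = true

g6 = false, g9 = false, g12 = true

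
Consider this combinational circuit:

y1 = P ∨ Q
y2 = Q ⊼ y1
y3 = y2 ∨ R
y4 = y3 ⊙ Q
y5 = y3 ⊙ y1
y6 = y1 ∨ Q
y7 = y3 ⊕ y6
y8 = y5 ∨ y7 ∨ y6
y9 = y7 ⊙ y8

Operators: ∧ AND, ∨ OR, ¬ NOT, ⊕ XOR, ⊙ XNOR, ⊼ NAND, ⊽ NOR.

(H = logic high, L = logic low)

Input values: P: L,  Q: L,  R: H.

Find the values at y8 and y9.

y8 = H  y9 = H

y1 = P OR Q = L OR L = L
y2 = Q NAND y1 = L NAND L = H
y3 = y2 OR R = H OR H = H
y5 = y3 XNOR y1 = H XNOR L = L
y6 = y1 OR Q = L OR L = L
y7 = y3 XOR y6 = H XOR L = H
y8 = y5 OR y7 OR y6 = L OR H OR L = H
y9 = y7 XNOR y8 = H XNOR H = H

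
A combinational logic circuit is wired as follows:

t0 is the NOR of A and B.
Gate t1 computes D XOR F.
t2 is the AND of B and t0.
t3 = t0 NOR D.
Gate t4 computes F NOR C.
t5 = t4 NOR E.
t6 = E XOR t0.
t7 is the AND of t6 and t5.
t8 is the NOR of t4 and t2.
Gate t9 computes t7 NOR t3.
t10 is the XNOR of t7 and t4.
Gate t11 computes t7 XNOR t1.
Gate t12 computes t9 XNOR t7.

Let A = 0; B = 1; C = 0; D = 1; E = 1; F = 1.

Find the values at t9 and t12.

t9 = 1  t12 = 0

t0 = A NOR B = 0 NOR 1 = 0
t3 = t0 NOR D = 0 NOR 1 = 0
t4 = F NOR C = 1 NOR 0 = 0
t5 = t4 NOR E = 0 NOR 1 = 0
t6 = E XOR t0 = 1 XOR 0 = 1
t7 = t6 AND t5 = 1 AND 0 = 0
t9 = t7 NOR t3 = 0 NOR 0 = 1
t12 = t9 XNOR t7 = 1 XNOR 0 = 0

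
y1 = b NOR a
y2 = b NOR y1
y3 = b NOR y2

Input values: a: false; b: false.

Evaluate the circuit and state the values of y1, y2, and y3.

y1 = b NOR a = false NOR false = true
y2 = b NOR y1 = false NOR true = false
y3 = b NOR y2 = false NOR false = true

y1 = true, y2 = false, y3 = true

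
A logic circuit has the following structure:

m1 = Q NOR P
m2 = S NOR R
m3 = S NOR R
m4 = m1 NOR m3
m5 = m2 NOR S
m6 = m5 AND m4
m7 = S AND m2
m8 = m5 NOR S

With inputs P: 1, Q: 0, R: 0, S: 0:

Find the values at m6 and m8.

m6 = 0, m8 = 1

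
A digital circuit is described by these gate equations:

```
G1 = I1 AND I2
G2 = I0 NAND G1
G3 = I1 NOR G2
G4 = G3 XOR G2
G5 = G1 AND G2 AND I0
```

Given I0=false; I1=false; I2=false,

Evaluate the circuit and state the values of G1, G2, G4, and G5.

G1 = I1 AND I2 = false AND false = false
G2 = I0 NAND G1 = false NAND false = true
G3 = I1 NOR G2 = false NOR true = false
G4 = G3 XOR G2 = false XOR true = true
G5 = G1 AND G2 AND I0 = false AND true AND false = false

G1 = false  G2 = true  G4 = true  G5 = false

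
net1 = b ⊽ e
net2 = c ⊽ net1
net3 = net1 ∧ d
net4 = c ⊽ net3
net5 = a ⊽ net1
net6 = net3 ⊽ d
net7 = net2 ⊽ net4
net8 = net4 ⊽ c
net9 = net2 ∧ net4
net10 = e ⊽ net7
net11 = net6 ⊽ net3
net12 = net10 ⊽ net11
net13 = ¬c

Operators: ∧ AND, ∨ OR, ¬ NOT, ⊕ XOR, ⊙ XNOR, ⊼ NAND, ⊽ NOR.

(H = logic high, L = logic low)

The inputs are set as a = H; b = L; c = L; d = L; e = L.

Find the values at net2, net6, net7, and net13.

net2 = L; net6 = H; net7 = L; net13 = H

net1 = b NOR e = L NOR L = H
net2 = c NOR net1 = L NOR H = L
net3 = net1 AND d = H AND L = L
net4 = c NOR net3 = L NOR L = H
net6 = net3 NOR d = L NOR L = H
net7 = net2 NOR net4 = L NOR H = L
net13 = NOT c = NOT L = H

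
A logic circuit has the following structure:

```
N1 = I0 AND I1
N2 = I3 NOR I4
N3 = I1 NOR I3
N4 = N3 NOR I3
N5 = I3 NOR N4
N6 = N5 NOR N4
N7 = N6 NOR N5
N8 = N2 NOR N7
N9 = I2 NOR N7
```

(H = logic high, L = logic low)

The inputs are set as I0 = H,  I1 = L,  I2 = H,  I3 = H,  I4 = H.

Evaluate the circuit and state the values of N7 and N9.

N7 = L; N9 = L

N3 = I1 NOR I3 = L NOR H = L
N4 = N3 NOR I3 = L NOR H = L
N5 = I3 NOR N4 = H NOR L = L
N6 = N5 NOR N4 = L NOR L = H
N7 = N6 NOR N5 = H NOR L = L
N9 = I2 NOR N7 = H NOR L = L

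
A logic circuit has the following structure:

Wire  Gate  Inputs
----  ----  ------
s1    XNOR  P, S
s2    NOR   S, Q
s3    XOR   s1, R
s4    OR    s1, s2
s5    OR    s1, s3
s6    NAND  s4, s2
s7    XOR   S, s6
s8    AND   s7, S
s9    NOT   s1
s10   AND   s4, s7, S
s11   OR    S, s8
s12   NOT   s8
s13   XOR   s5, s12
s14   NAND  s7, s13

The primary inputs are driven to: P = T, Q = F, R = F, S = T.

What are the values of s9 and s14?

s9 = F, s14 = T

s1 = P XNOR S = T XNOR T = T
s2 = S NOR Q = T NOR F = F
s3 = s1 XOR R = T XOR F = T
s4 = s1 OR s2 = T OR F = T
s5 = s1 OR s3 = T OR T = T
s6 = s4 NAND s2 = T NAND F = T
s7 = S XOR s6 = T XOR T = F
s8 = s7 AND S = F AND T = F
s9 = NOT s1 = NOT T = F
s12 = NOT s8 = NOT F = T
s13 = s5 XOR s12 = T XOR T = F
s14 = s7 NAND s13 = F NAND F = T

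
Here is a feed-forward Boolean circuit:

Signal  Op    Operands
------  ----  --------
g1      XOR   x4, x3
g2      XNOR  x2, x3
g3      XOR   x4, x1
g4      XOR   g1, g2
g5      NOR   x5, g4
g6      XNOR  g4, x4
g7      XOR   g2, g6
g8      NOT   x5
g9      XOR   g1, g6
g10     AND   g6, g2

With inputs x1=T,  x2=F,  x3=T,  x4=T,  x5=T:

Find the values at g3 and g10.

g3 = F  g10 = F

g1 = x4 XOR x3 = T XOR T = F
g2 = x2 XNOR x3 = F XNOR T = F
g3 = x4 XOR x1 = T XOR T = F
g4 = g1 XOR g2 = F XOR F = F
g6 = g4 XNOR x4 = F XNOR T = F
g10 = g6 AND g2 = F AND F = F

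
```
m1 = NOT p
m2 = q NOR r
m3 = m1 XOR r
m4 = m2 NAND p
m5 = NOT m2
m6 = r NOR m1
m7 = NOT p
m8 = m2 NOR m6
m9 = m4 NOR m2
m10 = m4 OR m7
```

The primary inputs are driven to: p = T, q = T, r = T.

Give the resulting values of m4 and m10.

m2 = q NOR r = T NOR T = F
m4 = m2 NAND p = F NAND T = T
m7 = NOT p = NOT T = F
m10 = m4 OR m7 = T OR F = T

m4 = T  m10 = T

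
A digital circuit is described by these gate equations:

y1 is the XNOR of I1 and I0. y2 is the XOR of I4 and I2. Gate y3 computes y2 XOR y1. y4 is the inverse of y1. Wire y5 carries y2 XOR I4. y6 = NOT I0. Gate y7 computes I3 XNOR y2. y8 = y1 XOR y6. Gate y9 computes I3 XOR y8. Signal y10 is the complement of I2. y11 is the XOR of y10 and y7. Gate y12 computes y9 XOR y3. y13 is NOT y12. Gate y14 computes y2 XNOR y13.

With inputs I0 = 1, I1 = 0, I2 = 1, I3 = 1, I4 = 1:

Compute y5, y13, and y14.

y5 = 1, y13 = 0, y14 = 1

y1 = I1 XNOR I0 = 0 XNOR 1 = 0
y2 = I4 XOR I2 = 1 XOR 1 = 0
y3 = y2 XOR y1 = 0 XOR 0 = 0
y5 = y2 XOR I4 = 0 XOR 1 = 1
y6 = NOT I0 = NOT 1 = 0
y8 = y1 XOR y6 = 0 XOR 0 = 0
y9 = I3 XOR y8 = 1 XOR 0 = 1
y12 = y9 XOR y3 = 1 XOR 0 = 1
y13 = NOT y12 = NOT 1 = 0
y14 = y2 XNOR y13 = 0 XNOR 0 = 1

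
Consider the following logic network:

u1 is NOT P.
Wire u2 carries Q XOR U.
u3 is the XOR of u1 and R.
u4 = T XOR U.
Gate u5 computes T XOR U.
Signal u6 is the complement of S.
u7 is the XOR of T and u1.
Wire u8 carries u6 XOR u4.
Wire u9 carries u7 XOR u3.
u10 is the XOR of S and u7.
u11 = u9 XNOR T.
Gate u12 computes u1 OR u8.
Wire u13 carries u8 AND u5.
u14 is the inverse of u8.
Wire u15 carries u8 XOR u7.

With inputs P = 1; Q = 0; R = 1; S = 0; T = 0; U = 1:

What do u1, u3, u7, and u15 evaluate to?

u1 = 0; u3 = 1; u7 = 0; u15 = 0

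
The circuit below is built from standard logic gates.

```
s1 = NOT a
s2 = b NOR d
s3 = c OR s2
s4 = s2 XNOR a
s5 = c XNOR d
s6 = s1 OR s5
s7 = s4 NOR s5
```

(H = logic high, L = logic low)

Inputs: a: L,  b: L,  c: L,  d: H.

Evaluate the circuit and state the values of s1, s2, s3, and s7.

s1 = H; s2 = L; s3 = L; s7 = L

s1 = NOT a = NOT L = H
s2 = b NOR d = L NOR H = L
s3 = c OR s2 = L OR L = L
s4 = s2 XNOR a = L XNOR L = H
s5 = c XNOR d = L XNOR H = L
s7 = s4 NOR s5 = H NOR L = L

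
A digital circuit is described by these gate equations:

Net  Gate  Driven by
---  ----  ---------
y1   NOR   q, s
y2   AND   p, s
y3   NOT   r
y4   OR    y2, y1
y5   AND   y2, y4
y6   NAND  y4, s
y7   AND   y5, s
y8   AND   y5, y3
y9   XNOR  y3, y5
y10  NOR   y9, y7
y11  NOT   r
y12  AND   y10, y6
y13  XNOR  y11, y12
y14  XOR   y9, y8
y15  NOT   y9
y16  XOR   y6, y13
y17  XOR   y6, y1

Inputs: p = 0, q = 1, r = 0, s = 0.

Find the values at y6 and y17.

y1 = q NOR s = 1 NOR 0 = 0
y2 = p AND s = 0 AND 0 = 0
y4 = y2 OR y1 = 0 OR 0 = 0
y6 = y4 NAND s = 0 NAND 0 = 1
y17 = y6 XOR y1 = 1 XOR 0 = 1

y6 = 1, y17 = 1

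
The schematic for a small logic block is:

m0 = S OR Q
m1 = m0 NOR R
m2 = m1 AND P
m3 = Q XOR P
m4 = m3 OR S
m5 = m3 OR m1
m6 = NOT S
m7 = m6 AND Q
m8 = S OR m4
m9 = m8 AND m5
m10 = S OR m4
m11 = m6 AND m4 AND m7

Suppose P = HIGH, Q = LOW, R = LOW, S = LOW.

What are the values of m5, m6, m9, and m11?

m5 = HIGH, m6 = HIGH, m9 = HIGH, m11 = LOW

m0 = S OR Q = LOW OR LOW = LOW
m1 = m0 NOR R = LOW NOR LOW = HIGH
m3 = Q XOR P = LOW XOR HIGH = HIGH
m4 = m3 OR S = HIGH OR LOW = HIGH
m5 = m3 OR m1 = HIGH OR HIGH = HIGH
m6 = NOT S = NOT LOW = HIGH
m7 = m6 AND Q = HIGH AND LOW = LOW
m8 = S OR m4 = LOW OR HIGH = HIGH
m9 = m8 AND m5 = HIGH AND HIGH = HIGH
m11 = m6 AND m4 AND m7 = HIGH AND HIGH AND LOW = LOW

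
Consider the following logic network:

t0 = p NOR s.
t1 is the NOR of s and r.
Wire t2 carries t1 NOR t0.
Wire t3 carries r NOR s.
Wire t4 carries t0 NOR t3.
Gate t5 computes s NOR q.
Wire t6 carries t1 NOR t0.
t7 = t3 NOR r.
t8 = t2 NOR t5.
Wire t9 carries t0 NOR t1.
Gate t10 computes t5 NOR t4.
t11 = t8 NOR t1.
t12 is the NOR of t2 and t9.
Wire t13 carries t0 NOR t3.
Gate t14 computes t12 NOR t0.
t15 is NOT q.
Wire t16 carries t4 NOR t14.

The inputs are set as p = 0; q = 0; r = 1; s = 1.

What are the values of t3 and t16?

t3 = 0, t16 = 0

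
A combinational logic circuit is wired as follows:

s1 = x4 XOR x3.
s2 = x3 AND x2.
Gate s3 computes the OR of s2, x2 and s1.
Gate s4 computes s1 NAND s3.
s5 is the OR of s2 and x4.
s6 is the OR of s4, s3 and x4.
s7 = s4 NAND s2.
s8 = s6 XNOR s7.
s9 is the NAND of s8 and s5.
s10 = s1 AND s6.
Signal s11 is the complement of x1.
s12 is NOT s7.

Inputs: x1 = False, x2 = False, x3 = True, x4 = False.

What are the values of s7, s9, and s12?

s1 = x4 XOR x3 = False XOR True = True
s2 = x3 AND x2 = True AND False = False
s3 = s2 OR x2 OR s1 = False OR False OR True = True
s4 = s1 NAND s3 = True NAND True = False
s5 = s2 OR x4 = False OR False = False
s6 = s4 OR s3 OR x4 = False OR True OR False = True
s7 = s4 NAND s2 = False NAND False = True
s8 = s6 XNOR s7 = True XNOR True = True
s9 = s8 NAND s5 = True NAND False = True
s12 = NOT s7 = NOT True = False

s7 = True; s9 = True; s12 = False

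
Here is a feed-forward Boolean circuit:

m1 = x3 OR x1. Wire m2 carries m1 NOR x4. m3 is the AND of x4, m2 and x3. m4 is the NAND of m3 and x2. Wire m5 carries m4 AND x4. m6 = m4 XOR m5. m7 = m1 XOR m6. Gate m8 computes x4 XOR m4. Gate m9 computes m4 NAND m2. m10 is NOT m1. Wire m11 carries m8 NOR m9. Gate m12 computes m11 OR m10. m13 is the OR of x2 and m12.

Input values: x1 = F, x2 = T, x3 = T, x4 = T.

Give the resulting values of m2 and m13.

m2 = F, m13 = T

m1 = x3 OR x1 = T OR F = T
m2 = m1 NOR x4 = T NOR T = F
m3 = x4 AND m2 AND x3 = T AND F AND T = F
m4 = m3 NAND x2 = F NAND T = T
m8 = x4 XOR m4 = T XOR T = F
m9 = m4 NAND m2 = T NAND F = T
m10 = NOT m1 = NOT T = F
m11 = m8 NOR m9 = F NOR T = F
m12 = m11 OR m10 = F OR F = F
m13 = x2 OR m12 = T OR F = T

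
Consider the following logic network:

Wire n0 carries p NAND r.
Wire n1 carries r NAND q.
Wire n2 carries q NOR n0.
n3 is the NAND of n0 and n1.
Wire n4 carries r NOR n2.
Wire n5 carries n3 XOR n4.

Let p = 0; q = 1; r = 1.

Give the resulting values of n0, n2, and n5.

n0 = 1; n2 = 0; n5 = 1

n0 = p NAND r = 0 NAND 1 = 1
n1 = r NAND q = 1 NAND 1 = 0
n2 = q NOR n0 = 1 NOR 1 = 0
n3 = n0 NAND n1 = 1 NAND 0 = 1
n4 = r NOR n2 = 1 NOR 0 = 0
n5 = n3 XOR n4 = 1 XOR 0 = 1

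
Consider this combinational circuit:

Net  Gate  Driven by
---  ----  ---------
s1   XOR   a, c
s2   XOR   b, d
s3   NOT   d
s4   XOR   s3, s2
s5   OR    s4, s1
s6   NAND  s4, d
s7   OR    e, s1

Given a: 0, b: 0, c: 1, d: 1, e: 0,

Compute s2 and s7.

s2 = 1, s7 = 1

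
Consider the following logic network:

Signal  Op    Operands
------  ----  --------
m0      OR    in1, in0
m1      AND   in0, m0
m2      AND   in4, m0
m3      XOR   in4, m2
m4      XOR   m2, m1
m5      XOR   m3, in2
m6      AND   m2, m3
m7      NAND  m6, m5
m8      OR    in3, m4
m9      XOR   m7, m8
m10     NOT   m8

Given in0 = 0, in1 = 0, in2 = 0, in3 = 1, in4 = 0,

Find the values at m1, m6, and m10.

m0 = in1 OR in0 = 0 OR 0 = 0
m1 = in0 AND m0 = 0 AND 0 = 0
m2 = in4 AND m0 = 0 AND 0 = 0
m3 = in4 XOR m2 = 0 XOR 0 = 0
m4 = m2 XOR m1 = 0 XOR 0 = 0
m6 = m2 AND m3 = 0 AND 0 = 0
m8 = in3 OR m4 = 1 OR 0 = 1
m10 = NOT m8 = NOT 1 = 0

m1 = 0, m6 = 0, m10 = 0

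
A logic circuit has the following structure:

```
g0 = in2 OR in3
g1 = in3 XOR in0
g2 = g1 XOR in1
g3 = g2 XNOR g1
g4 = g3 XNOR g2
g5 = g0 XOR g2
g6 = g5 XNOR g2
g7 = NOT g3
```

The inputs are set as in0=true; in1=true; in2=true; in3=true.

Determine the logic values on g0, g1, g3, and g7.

g0 = true, g1 = false, g3 = false, g7 = true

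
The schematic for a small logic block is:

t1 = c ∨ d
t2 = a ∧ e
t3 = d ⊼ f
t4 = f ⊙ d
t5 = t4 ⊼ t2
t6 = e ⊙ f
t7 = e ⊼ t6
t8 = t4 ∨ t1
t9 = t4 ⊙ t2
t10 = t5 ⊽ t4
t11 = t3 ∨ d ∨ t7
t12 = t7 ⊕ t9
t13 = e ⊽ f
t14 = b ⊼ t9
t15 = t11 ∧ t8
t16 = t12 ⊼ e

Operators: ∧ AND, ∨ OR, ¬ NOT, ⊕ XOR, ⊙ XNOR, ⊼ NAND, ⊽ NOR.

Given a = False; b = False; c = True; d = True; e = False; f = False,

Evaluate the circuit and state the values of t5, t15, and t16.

t5 = True, t15 = True, t16 = True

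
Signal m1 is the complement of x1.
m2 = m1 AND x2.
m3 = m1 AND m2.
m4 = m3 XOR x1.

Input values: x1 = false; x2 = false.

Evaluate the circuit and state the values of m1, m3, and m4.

m1 = NOT x1 = NOT false = true
m2 = m1 AND x2 = true AND false = false
m3 = m1 AND m2 = true AND false = false
m4 = m3 XOR x1 = false XOR false = false

m1 = true  m3 = false  m4 = false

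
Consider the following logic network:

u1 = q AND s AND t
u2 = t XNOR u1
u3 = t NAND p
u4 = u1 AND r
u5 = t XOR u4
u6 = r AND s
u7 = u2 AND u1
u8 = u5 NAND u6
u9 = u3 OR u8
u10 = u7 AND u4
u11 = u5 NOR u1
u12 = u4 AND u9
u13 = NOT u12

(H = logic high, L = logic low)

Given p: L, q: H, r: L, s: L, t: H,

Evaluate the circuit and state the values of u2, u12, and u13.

u2 = L; u12 = L; u13 = H

u1 = q AND s AND t = H AND L AND H = L
u2 = t XNOR u1 = H XNOR L = L
u3 = t NAND p = H NAND L = H
u4 = u1 AND r = L AND L = L
u5 = t XOR u4 = H XOR L = H
u6 = r AND s = L AND L = L
u8 = u5 NAND u6 = H NAND L = H
u9 = u3 OR u8 = H OR H = H
u12 = u4 AND u9 = L AND H = L
u13 = NOT u12 = NOT L = H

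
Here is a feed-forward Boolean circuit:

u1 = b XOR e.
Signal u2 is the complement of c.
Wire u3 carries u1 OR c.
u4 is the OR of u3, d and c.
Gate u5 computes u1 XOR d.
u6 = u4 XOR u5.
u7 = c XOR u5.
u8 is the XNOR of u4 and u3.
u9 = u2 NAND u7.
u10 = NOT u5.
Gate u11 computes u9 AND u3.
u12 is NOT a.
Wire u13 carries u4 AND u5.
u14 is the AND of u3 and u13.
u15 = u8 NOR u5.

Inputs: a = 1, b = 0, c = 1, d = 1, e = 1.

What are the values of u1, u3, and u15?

u1 = b XOR e = 0 XOR 1 = 1
u3 = u1 OR c = 1 OR 1 = 1
u4 = u3 OR d OR c = 1 OR 1 OR 1 = 1
u5 = u1 XOR d = 1 XOR 1 = 0
u8 = u4 XNOR u3 = 1 XNOR 1 = 1
u15 = u8 NOR u5 = 1 NOR 0 = 0

u1 = 1  u3 = 1  u15 = 0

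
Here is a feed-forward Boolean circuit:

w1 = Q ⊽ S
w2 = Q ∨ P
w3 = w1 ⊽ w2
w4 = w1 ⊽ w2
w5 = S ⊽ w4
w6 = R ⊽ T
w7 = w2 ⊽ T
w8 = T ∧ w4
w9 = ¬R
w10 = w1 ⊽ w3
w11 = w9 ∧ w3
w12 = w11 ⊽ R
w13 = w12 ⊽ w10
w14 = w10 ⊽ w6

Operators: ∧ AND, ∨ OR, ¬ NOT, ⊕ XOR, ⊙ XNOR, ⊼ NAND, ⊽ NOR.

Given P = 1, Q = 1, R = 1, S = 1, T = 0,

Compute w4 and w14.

w1 = Q NOR S = 1 NOR 1 = 0
w2 = Q OR P = 1 OR 1 = 1
w3 = w1 NOR w2 = 0 NOR 1 = 0
w4 = w1 NOR w2 = 0 NOR 1 = 0
w6 = R NOR T = 1 NOR 0 = 0
w10 = w1 NOR w3 = 0 NOR 0 = 1
w14 = w10 NOR w6 = 1 NOR 0 = 0

w4 = 0, w14 = 0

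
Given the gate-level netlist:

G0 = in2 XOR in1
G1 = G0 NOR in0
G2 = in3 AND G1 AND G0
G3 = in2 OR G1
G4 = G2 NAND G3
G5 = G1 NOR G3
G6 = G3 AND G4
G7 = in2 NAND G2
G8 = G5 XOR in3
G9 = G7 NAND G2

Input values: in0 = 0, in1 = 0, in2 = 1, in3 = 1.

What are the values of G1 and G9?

G1 = 0  G9 = 1

G0 = in2 XOR in1 = 1 XOR 0 = 1
G1 = G0 NOR in0 = 1 NOR 0 = 0
G2 = in3 AND G1 AND G0 = 1 AND 0 AND 1 = 0
G7 = in2 NAND G2 = 1 NAND 0 = 1
G9 = G7 NAND G2 = 1 NAND 0 = 1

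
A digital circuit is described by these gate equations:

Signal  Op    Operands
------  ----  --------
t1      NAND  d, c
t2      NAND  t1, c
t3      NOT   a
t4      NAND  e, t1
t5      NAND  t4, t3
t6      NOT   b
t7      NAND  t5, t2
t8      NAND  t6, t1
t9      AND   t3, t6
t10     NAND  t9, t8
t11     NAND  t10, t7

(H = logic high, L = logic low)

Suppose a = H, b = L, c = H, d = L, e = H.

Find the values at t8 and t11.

t8 = L, t11 = L

t1 = d NAND c = L NAND H = H
t2 = t1 NAND c = H NAND H = L
t3 = NOT a = NOT H = L
t4 = e NAND t1 = H NAND H = L
t5 = t4 NAND t3 = L NAND L = H
t6 = NOT b = NOT L = H
t7 = t5 NAND t2 = H NAND L = H
t8 = t6 NAND t1 = H NAND H = L
t9 = t3 AND t6 = L AND H = L
t10 = t9 NAND t8 = L NAND L = H
t11 = t10 NAND t7 = H NAND H = L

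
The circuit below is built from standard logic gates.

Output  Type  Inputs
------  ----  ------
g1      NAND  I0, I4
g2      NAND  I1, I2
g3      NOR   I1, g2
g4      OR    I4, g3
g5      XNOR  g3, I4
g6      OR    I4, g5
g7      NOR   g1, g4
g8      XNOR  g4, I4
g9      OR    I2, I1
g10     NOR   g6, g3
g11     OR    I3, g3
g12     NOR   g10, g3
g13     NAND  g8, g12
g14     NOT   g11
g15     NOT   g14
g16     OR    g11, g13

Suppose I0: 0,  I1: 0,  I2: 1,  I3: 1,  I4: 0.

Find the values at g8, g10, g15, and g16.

g2 = I1 NAND I2 = 0 NAND 1 = 1
g3 = I1 NOR g2 = 0 NOR 1 = 0
g4 = I4 OR g3 = 0 OR 0 = 0
g5 = g3 XNOR I4 = 0 XNOR 0 = 1
g6 = I4 OR g5 = 0 OR 1 = 1
g8 = g4 XNOR I4 = 0 XNOR 0 = 1
g10 = g6 NOR g3 = 1 NOR 0 = 0
g11 = I3 OR g3 = 1 OR 0 = 1
g12 = g10 NOR g3 = 0 NOR 0 = 1
g13 = g8 NAND g12 = 1 NAND 1 = 0
g14 = NOT g11 = NOT 1 = 0
g15 = NOT g14 = NOT 0 = 1
g16 = g11 OR g13 = 1 OR 0 = 1

g8 = 1  g10 = 0  g15 = 1  g16 = 1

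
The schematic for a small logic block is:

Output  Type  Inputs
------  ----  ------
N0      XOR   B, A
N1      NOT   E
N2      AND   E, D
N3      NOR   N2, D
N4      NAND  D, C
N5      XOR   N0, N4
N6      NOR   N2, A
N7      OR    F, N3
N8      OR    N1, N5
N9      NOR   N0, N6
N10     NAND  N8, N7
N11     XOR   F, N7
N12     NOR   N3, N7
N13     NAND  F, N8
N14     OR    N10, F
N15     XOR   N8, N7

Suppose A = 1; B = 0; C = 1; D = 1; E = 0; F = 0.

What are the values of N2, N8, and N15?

N2 = 0; N8 = 1; N15 = 1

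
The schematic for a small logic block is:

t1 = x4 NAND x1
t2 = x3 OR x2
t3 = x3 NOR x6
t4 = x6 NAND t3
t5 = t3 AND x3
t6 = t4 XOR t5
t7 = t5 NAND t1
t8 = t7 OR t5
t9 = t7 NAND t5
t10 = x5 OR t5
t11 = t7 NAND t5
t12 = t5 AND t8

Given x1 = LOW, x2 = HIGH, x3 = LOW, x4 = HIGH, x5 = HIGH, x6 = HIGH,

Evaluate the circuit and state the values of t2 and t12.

t1 = x4 NAND x1 = HIGH NAND LOW = HIGH
t2 = x3 OR x2 = LOW OR HIGH = HIGH
t3 = x3 NOR x6 = LOW NOR HIGH = LOW
t5 = t3 AND x3 = LOW AND LOW = LOW
t7 = t5 NAND t1 = LOW NAND HIGH = HIGH
t8 = t7 OR t5 = HIGH OR LOW = HIGH
t12 = t5 AND t8 = LOW AND HIGH = LOW

t2 = HIGH, t12 = LOW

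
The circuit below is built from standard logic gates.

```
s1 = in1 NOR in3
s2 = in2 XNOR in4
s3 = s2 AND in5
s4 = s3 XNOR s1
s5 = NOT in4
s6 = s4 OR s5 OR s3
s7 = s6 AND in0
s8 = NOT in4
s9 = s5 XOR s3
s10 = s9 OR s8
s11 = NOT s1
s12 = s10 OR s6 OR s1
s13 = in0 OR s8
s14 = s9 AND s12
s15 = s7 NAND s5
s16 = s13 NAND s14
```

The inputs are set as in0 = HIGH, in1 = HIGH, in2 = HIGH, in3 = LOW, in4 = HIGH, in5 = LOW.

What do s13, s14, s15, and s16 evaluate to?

s13 = HIGH  s14 = LOW  s15 = HIGH  s16 = HIGH

s1 = in1 NOR in3 = HIGH NOR LOW = LOW
s2 = in2 XNOR in4 = HIGH XNOR HIGH = HIGH
s3 = s2 AND in5 = HIGH AND LOW = LOW
s4 = s3 XNOR s1 = LOW XNOR LOW = HIGH
s5 = NOT in4 = NOT HIGH = LOW
s6 = s4 OR s5 OR s3 = HIGH OR LOW OR LOW = HIGH
s7 = s6 AND in0 = HIGH AND HIGH = HIGH
s8 = NOT in4 = NOT HIGH = LOW
s9 = s5 XOR s3 = LOW XOR LOW = LOW
s10 = s9 OR s8 = LOW OR LOW = LOW
s12 = s10 OR s6 OR s1 = LOW OR HIGH OR LOW = HIGH
s13 = in0 OR s8 = HIGH OR LOW = HIGH
s14 = s9 AND s12 = LOW AND HIGH = LOW
s15 = s7 NAND s5 = HIGH NAND LOW = HIGH
s16 = s13 NAND s14 = HIGH NAND LOW = HIGH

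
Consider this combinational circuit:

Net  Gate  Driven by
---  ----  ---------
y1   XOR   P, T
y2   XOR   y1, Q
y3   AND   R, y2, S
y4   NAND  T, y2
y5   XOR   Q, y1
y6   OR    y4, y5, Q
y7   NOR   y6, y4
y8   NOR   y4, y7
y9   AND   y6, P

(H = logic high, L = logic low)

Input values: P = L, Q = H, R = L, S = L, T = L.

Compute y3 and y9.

y3 = L  y9 = L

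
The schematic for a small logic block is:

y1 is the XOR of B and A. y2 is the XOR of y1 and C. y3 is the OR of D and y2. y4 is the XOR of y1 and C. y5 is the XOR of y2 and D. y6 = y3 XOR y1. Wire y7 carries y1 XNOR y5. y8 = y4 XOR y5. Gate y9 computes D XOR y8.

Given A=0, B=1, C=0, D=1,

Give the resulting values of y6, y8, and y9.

y6 = 0; y8 = 1; y9 = 0

y1 = B XOR A = 1 XOR 0 = 1
y2 = y1 XOR C = 1 XOR 0 = 1
y3 = D OR y2 = 1 OR 1 = 1
y4 = y1 XOR C = 1 XOR 0 = 1
y5 = y2 XOR D = 1 XOR 1 = 0
y6 = y3 XOR y1 = 1 XOR 1 = 0
y8 = y4 XOR y5 = 1 XOR 0 = 1
y9 = D XOR y8 = 1 XOR 1 = 0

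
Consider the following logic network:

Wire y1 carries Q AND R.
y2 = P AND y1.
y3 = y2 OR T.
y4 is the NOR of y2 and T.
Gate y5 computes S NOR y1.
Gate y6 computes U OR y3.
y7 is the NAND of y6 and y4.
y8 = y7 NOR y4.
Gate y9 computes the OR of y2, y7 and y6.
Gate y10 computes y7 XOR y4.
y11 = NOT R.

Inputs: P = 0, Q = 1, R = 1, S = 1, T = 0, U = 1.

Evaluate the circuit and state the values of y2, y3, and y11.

y2 = 0  y3 = 0  y11 = 0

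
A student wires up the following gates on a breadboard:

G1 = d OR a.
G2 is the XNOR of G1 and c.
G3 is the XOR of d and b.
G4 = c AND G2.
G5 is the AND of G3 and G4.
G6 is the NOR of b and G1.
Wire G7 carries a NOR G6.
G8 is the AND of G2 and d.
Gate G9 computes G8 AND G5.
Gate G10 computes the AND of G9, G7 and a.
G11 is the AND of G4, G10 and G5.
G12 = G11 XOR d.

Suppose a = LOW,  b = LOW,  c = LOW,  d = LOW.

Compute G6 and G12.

G6 = HIGH; G12 = LOW

G1 = d OR a = LOW OR LOW = LOW
G2 = G1 XNOR c = LOW XNOR LOW = HIGH
G3 = d XOR b = LOW XOR LOW = LOW
G4 = c AND G2 = LOW AND HIGH = LOW
G5 = G3 AND G4 = LOW AND LOW = LOW
G6 = b NOR G1 = LOW NOR LOW = HIGH
G7 = a NOR G6 = LOW NOR HIGH = LOW
G8 = G2 AND d = HIGH AND LOW = LOW
G9 = G8 AND G5 = LOW AND LOW = LOW
G10 = G9 AND G7 AND a = LOW AND LOW AND LOW = LOW
G11 = G4 AND G10 AND G5 = LOW AND LOW AND LOW = LOW
G12 = G11 XOR d = LOW XOR LOW = LOW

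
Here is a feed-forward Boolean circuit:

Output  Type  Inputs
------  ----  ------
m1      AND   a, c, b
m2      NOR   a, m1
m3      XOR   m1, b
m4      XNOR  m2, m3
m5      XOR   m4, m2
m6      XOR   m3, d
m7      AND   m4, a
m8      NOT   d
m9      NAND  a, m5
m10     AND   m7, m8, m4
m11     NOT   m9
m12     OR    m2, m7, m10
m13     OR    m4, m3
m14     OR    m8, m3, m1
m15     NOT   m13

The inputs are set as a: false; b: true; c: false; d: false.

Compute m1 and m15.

m1 = a AND c AND b = false AND false AND true = false
m2 = a NOR m1 = false NOR false = true
m3 = m1 XOR b = false XOR true = true
m4 = m2 XNOR m3 = true XNOR true = true
m13 = m4 OR m3 = true OR true = true
m15 = NOT m13 = NOT true = false

m1 = false  m15 = false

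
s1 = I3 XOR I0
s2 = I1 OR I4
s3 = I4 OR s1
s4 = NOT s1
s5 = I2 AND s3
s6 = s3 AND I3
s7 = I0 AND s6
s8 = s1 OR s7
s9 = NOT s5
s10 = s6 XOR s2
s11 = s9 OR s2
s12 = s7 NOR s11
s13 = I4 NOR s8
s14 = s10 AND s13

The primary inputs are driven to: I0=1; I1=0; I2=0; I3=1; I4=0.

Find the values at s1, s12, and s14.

s1 = 0, s12 = 0, s14 = 0

s1 = I3 XOR I0 = 1 XOR 1 = 0
s2 = I1 OR I4 = 0 OR 0 = 0
s3 = I4 OR s1 = 0 OR 0 = 0
s5 = I2 AND s3 = 0 AND 0 = 0
s6 = s3 AND I3 = 0 AND 1 = 0
s7 = I0 AND s6 = 1 AND 0 = 0
s8 = s1 OR s7 = 0 OR 0 = 0
s9 = NOT s5 = NOT 0 = 1
s10 = s6 XOR s2 = 0 XOR 0 = 0
s11 = s9 OR s2 = 1 OR 0 = 1
s12 = s7 NOR s11 = 0 NOR 1 = 0
s13 = I4 NOR s8 = 0 NOR 0 = 1
s14 = s10 AND s13 = 0 AND 1 = 0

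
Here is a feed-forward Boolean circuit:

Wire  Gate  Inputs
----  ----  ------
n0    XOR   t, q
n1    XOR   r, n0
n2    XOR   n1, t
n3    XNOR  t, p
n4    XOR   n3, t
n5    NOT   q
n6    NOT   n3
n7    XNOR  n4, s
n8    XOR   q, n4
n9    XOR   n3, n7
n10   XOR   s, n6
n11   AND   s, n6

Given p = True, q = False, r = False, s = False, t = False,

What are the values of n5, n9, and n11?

n5 = True  n9 = True  n11 = False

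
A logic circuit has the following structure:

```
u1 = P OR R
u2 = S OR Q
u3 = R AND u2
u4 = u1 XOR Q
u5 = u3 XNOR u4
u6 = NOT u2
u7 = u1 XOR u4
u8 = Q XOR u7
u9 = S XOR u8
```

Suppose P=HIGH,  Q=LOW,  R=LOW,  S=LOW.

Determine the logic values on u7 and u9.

u1 = P OR R = HIGH OR LOW = HIGH
u4 = u1 XOR Q = HIGH XOR LOW = HIGH
u7 = u1 XOR u4 = HIGH XOR HIGH = LOW
u8 = Q XOR u7 = LOW XOR LOW = LOW
u9 = S XOR u8 = LOW XOR LOW = LOW

u7 = LOW  u9 = LOW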